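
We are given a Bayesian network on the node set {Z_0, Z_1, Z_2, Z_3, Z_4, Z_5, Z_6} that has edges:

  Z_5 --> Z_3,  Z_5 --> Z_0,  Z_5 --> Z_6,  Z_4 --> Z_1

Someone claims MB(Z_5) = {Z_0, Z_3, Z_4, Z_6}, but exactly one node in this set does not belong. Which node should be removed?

Children of Z_5: Z_0, Z_3, Z_6.
Parents of Z_5: none.
For each child, the remaining parents (spouses of Z_5):
  Z_3: —
  Z_0: —
  Z_6: —
MB(Z_5) = {Z_0, Z_3, Z_6}.
Z_4 is neither a parent, child, nor co-parent of Z_5, so it does not belong.

Z_4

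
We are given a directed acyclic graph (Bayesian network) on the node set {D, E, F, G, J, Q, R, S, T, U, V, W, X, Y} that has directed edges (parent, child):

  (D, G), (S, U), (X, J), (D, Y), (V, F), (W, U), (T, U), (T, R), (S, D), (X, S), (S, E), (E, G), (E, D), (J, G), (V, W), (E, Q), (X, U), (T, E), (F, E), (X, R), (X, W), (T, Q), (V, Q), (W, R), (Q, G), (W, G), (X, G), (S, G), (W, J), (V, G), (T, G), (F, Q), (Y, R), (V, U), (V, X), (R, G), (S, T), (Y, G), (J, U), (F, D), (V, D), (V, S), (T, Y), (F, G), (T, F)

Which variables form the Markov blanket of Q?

Parents of Q: E, F, T, V.
Q's children: G.
Parents of each child, excluding Q:
  G: D, E, F, J, R, S, T, V, W, X, Y
Union: {E, F, T, V} ∪ {G} ∪ {D, E, F, J, R, S, T, V, W, X, Y} = {D, E, F, G, J, R, S, T, V, W, X, Y}.

{D, E, F, G, J, R, S, T, V, W, X, Y}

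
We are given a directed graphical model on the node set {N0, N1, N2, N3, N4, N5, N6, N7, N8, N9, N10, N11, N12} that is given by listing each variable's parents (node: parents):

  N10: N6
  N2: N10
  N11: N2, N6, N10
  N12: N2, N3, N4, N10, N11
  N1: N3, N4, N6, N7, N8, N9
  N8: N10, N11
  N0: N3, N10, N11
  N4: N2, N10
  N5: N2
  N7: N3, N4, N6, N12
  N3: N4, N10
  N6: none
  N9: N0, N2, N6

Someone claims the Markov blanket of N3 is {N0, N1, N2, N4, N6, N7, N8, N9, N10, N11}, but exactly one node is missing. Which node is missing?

N12

N3's parents: N4, N10.
Ch(N3) = {N0, N1, N7, N12}.
Parents of each child, excluding N3:
  parents(N12) \ {N3} = {N2, N4, N10, N11}.
  parents(N0) \ {N3} = {N10, N11}.
  N7's other parents are N4, N6, N12.
  N1 also has parents N4, N6, N7, N8, N9.
MB(N3) = {N0, N1, N2, N4, N6, N7, N8, N9, N10, N11, N12}.
Comparing with the claimed set, N12 is missing.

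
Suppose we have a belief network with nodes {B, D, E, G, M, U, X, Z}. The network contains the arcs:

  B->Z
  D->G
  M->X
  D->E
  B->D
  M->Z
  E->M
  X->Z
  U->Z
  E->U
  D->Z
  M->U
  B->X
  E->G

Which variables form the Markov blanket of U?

{B, D, E, M, X, Z}

By definition, MB(U) is built from U's parents, U's children, and the co-parents of U.
Pa(U) = {E, M}.
U has child Z.
Co-parents of U (other parents of its children):
  Z's other parents are B, D, M, X.
Taking the union gives {B, D, E, M, X, Z}.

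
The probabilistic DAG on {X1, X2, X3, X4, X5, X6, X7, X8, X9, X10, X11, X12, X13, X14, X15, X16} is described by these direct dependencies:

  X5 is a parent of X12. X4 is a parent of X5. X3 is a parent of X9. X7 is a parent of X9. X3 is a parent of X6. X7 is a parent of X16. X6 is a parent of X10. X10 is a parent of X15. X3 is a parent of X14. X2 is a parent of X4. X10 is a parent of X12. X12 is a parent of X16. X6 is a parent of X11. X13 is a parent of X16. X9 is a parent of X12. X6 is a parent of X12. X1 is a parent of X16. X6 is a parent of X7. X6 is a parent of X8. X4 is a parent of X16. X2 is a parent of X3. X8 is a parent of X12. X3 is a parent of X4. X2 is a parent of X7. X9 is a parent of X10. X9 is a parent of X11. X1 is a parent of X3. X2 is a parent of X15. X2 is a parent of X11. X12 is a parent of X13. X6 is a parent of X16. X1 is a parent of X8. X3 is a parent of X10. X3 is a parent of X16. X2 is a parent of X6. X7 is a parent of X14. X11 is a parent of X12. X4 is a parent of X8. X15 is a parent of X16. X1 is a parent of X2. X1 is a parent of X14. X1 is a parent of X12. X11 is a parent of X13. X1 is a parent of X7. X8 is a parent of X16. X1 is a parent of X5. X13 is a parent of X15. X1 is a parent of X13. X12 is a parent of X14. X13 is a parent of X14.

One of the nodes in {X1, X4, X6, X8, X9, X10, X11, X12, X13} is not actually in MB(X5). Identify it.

The Markov blanket of a node is its parents, its children, and the other parents of its children.
X5's parents: X1, X4.
Children of X5: X12.
Co-parents of X5 (other parents of its children):
  X12: X1, X6, X8, X9, X10, X11
MB(X5) = {X1, X4, X6, X8, X9, X10, X11, X12}.
X13 is neither a parent, child, nor co-parent of X5, so it does not belong.

X13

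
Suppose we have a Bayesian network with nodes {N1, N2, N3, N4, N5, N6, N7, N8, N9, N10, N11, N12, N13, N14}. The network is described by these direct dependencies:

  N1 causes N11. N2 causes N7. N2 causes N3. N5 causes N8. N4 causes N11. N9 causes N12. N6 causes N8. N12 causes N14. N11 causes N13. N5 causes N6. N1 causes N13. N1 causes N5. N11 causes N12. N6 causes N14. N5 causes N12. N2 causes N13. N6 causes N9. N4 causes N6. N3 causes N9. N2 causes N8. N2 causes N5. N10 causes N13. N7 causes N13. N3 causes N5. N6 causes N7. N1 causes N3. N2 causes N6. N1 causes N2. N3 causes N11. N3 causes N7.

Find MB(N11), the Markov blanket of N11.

Recall MB(v) = parents ∪ children ∪ spouses, where spouses are the other parents of v's children.
Children of N11: N12, N13.
Parents of N11: N1, N3, N4.
Co-parents of N11 (other parents of its children):
  N12's other parents are N5, N9.
  N13 also has parents N1, N2, N7, N10.
So the Markov blanket of N11 is {N1, N2, N3, N4, N5, N7, N9, N10, N12, N13}.

{N1, N2, N3, N4, N5, N7, N9, N10, N12, N13}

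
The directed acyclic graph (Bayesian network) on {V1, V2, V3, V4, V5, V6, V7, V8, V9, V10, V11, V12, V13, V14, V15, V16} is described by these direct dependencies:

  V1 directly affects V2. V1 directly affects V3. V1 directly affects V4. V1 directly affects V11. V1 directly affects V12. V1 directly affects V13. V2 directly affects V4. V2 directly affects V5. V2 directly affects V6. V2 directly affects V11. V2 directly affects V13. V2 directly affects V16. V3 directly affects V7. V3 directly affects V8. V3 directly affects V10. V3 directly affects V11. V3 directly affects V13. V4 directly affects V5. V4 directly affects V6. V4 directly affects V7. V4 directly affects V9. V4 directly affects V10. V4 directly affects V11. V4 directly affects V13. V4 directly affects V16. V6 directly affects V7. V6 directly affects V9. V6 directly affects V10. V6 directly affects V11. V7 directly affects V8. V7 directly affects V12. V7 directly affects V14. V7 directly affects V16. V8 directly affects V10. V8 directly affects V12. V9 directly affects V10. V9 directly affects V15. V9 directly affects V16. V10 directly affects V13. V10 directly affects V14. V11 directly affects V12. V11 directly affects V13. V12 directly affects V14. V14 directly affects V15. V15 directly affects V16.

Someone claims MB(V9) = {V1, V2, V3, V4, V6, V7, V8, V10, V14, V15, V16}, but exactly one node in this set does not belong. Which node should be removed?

V1

Ch(V9) = {V10, V15, V16}.
Pa(V9) = {V4, V6}.
Co-parents of V9 (other parents of its children):
  V10's other parents are V3, V4, V6, V8.
  V15's other parent is V14.
  V16 also has parents V2, V4, V7, V15.
MB(V9) = {V2, V3, V4, V6, V7, V8, V10, V14, V15, V16}.
V1 is neither a parent, child, nor co-parent of V9, so it does not belong.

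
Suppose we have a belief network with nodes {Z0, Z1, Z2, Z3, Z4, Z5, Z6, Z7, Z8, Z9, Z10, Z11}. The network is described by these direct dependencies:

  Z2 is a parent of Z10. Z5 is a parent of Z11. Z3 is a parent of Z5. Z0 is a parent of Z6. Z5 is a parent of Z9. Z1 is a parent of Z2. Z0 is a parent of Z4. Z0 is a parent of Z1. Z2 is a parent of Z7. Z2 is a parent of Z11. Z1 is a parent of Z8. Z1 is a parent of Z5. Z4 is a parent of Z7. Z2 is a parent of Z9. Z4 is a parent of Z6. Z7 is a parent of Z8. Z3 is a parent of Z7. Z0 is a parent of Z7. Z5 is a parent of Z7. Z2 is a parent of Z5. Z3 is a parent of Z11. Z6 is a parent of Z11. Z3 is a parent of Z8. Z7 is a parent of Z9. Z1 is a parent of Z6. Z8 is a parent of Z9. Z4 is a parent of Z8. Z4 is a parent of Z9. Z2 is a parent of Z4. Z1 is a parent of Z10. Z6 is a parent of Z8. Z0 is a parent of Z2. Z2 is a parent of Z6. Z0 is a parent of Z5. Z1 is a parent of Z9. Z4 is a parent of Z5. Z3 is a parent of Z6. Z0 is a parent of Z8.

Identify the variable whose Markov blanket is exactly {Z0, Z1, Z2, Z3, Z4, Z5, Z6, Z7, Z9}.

The target node must have every member of {Z0, Z1, Z2, Z3, Z4, Z5, Z6, Z7, Z9} as a parent, child, or co-parent, and no others.
Parents of Z8: Z0, Z1, Z3, Z4, Z6, Z7; children: Z9; co-parents: Z1, Z2, Z4, Z5, Z7.
These exactly cover the given set, so the node is Z8.

Z8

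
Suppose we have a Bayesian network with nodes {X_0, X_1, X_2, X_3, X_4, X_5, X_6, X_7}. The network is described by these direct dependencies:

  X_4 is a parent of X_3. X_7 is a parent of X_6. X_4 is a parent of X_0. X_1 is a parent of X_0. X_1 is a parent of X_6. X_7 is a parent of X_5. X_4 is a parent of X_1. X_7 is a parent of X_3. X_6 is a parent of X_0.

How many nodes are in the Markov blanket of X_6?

4

X_6's parents: X_1, X_7.
Children of X_6: X_0.
Co-parents of X_6 (other parents of its children):
  X_0's other parents are X_1, X_4.
MB(X_6) = {X_0, X_1, X_4, X_7}, which has 4 nodes.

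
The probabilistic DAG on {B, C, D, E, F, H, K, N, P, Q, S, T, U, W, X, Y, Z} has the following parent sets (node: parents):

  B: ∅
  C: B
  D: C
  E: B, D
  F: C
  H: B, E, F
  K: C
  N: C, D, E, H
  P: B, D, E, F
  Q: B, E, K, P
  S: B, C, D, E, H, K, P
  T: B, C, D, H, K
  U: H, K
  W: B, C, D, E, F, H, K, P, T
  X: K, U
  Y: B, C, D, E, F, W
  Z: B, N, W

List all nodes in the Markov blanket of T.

The Markov blanket of a node is its parents, its children, and the other parents of its children.
Parents of T: B, C, D, H, K.
Children of T: W.
For each child, the remaining parents (spouses of T):
  W also has parents B, C, D, E, F, H, K, P.
Union: {B, C, D, H, K} ∪ {W} ∪ {B, C, D, E, F, H, K, P} = {B, C, D, E, F, H, K, P, W}.

{B, C, D, E, F, H, K, P, W}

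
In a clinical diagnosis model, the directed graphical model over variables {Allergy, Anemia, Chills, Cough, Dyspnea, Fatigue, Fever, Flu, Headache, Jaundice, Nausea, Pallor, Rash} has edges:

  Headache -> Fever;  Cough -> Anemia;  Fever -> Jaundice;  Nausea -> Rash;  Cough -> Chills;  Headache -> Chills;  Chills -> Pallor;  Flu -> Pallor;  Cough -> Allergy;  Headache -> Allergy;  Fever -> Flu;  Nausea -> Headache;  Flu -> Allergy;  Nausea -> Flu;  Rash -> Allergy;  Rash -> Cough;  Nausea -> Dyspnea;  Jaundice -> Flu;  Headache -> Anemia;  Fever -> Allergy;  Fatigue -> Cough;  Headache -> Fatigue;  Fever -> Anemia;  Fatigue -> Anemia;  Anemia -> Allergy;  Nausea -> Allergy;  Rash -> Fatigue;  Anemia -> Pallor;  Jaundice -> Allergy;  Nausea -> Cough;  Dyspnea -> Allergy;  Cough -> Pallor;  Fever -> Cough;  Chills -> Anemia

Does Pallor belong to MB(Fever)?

No

A node's Markov blanket = Pa ∪ Ch ∪ (parents of Ch other than the node itself).
Pa(Fever) = {Headache}.
Ch(Fever) = {Allergy, Anemia, Cough, Flu, Jaundice}.
Parents of each child, excluding Fever:
  Jaundice has no other parent.
  parents(Cough) \ {Fever} = {Fatigue, Nausea, Rash}.
  parents(Anemia) \ {Fever} = {Chills, Cough, Fatigue, Headache}.
  Flu's other parents are Jaundice, Nausea.
  parents(Allergy) \ {Fever} = {Anemia, Cough, Dyspnea, Flu, Headache, Jaundice, Nausea, Rash}.
MB(Fever) = {Allergy, Anemia, Chills, Cough, Dyspnea, Fatigue, Flu, Headache, Jaundice, Nausea, Rash}; Pallor is not in this set.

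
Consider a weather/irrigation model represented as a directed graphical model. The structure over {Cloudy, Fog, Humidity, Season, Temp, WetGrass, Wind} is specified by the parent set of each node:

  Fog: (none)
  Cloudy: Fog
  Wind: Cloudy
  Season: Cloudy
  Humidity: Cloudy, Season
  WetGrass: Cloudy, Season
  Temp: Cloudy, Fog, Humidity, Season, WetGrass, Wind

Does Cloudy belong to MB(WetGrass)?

Yes

Cloudy is a parent of WetGrass.
So Cloudy ∈ MB(WetGrass).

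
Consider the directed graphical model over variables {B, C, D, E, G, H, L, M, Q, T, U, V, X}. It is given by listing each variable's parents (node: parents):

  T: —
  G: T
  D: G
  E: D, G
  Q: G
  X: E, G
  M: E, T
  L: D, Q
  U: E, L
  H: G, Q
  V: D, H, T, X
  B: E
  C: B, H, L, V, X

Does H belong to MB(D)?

Yes

H is a co-parent of D: both are parents of V.
So H ∈ MB(D).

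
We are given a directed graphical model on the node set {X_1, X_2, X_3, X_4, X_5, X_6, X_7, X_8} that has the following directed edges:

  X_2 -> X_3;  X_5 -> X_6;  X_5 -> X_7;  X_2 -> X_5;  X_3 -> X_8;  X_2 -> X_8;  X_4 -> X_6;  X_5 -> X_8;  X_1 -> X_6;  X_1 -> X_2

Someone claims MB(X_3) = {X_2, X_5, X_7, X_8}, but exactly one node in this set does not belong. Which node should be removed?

X_7

Parents of X_3: X_2.
X_3 has child X_8.
Co-parents of X_3 (other parents of its children):
  parents(X_8) \ {X_3} = {X_2, X_5}.
MB(X_3) = {X_2, X_5, X_8}.
X_7 is neither a parent, child, nor co-parent of X_3, so it does not belong.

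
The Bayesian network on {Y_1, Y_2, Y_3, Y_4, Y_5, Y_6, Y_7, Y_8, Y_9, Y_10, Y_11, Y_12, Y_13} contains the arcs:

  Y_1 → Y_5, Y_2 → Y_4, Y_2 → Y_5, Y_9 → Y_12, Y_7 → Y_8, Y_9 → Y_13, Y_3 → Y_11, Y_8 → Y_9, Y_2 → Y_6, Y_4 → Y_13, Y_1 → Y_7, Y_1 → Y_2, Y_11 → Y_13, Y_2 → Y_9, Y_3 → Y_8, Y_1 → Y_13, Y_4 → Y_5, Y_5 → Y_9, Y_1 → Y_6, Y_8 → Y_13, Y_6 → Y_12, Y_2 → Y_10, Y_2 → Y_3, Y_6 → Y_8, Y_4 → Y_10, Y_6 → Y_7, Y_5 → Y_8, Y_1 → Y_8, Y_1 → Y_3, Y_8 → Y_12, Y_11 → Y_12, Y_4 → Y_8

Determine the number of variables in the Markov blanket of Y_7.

Recall MB(v) = parents ∪ children ∪ spouses, where spouses are the other parents of v's children.
Y_7's parents: Y_1, Y_6.
Ch(Y_7) = {Y_8}.
Co-parents of Y_7 (other parents of its children):
  Y_8 also has parents Y_1, Y_3, Y_4, Y_5, Y_6.
MB(Y_7) = {Y_1, Y_3, Y_4, Y_5, Y_6, Y_8}, which has 6 nodes.

6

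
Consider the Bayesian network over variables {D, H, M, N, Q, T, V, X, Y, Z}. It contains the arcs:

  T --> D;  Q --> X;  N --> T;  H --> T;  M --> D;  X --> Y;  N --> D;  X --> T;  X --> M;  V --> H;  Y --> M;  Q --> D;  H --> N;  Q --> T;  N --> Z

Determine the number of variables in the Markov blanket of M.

6

Parents of M: X, Y.
Children of M: D.
For each child, the remaining parents (spouses of M):
  D also has parents N, Q, T.
MB(M) = {D, N, Q, T, X, Y}, which has 6 nodes.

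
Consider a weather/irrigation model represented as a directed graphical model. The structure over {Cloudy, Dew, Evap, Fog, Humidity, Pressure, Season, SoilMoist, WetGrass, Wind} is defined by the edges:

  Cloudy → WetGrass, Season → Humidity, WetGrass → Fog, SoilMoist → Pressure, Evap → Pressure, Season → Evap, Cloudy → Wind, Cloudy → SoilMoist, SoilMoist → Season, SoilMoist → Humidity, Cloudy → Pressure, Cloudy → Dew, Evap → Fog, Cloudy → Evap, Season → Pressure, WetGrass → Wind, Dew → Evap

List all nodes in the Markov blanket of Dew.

{Cloudy, Evap, Season}

By definition, MB(Dew) is built from Dew's parents, Dew's children, and the co-parents of Dew.
Dew has parent Cloudy.
Ch(Dew) = {Evap}.
Parents of each child, excluding Dew:
  parents(Evap) \ {Dew} = {Cloudy, Season}.
Taking the union gives {Cloudy, Evap, Season}.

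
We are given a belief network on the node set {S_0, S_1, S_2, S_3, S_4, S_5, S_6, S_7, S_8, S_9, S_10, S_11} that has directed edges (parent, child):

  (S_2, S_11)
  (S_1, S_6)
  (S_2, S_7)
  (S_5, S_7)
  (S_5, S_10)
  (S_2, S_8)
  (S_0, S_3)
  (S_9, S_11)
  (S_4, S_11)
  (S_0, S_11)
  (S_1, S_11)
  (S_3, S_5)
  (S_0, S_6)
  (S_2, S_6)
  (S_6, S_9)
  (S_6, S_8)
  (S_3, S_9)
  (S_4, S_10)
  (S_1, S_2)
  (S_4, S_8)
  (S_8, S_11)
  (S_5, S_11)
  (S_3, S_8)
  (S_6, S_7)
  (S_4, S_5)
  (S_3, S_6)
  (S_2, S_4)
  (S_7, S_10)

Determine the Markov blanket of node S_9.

S_9 has child S_11.
S_9's parents: S_3, S_6.
Co-parents of S_9 (other parents of its children):
  S_11 also has parents S_0, S_1, S_2, S_4, S_5, S_8.
Union: {S_3, S_6} ∪ {S_11} ∪ {S_0, S_1, S_2, S_4, S_5, S_8} = {S_0, S_1, S_2, S_3, S_4, S_5, S_6, S_8, S_11}.

{S_0, S_1, S_2, S_3, S_4, S_5, S_6, S_8, S_11}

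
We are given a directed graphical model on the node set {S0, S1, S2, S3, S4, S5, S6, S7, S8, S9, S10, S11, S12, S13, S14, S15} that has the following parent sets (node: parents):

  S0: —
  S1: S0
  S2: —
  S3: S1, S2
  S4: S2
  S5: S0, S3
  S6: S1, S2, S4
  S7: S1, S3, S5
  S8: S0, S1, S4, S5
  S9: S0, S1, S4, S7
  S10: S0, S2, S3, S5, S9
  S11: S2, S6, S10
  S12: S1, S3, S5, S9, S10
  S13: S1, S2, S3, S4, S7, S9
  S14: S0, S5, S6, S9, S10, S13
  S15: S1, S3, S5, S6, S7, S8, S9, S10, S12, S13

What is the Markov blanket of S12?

{S1, S3, S5, S6, S7, S8, S9, S10, S13, S15}

A node's Markov blanket = Pa ∪ Ch ∪ (parents of Ch other than the node itself).
S12's parents: S1, S3, S5, S9, S10.
S12 has child S15.
Co-parents of S12 (other parents of its children):
  S15: S1, S3, S5, S6, S7, S8, S9, S10, S13
MB(S12) = {S1, S3, S5, S6, S7, S8, S9, S10, S13, S15}.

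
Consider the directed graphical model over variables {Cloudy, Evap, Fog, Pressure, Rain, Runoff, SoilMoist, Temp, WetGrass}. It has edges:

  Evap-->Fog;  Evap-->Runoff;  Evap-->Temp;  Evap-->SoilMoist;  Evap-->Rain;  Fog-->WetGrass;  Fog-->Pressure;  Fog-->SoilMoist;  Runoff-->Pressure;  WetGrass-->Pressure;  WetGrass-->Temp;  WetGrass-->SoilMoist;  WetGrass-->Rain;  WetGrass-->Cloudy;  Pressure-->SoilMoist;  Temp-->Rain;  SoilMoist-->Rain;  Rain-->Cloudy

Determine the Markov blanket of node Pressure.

A node's Markov blanket = Pa ∪ Ch ∪ (parents of Ch other than the node itself).
Children of Pressure: SoilMoist.
Pressure has parents Fog, Runoff, WetGrass.
For each child, the remaining parents (spouses of Pressure):
  SoilMoist's other parents are Evap, Fog, WetGrass.
MB(Pressure) = {Evap, Fog, Runoff, SoilMoist, WetGrass}.

{Evap, Fog, Runoff, SoilMoist, WetGrass}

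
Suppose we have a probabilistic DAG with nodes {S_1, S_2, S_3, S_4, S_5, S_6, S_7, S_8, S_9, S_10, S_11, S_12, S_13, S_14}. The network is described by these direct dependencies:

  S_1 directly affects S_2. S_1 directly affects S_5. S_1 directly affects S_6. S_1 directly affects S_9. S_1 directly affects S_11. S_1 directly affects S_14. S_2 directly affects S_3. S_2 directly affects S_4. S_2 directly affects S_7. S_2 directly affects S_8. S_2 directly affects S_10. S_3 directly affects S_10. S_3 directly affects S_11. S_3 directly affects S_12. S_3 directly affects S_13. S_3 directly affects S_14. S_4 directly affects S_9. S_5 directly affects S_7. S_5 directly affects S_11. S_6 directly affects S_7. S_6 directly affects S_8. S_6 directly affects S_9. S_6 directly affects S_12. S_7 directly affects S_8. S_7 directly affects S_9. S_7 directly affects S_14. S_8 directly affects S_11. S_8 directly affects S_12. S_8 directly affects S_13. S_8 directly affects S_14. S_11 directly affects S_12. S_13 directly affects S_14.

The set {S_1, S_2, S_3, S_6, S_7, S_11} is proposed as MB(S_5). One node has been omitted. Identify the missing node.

S_8

Recall MB(v) = parents ∪ children ∪ spouses, where spouses are the other parents of v's children.
S_5 has parent S_1.
S_5's children: S_7, S_11.
Other parents of S_5's children:
  S_7 also has parents S_2, S_6.
  S_11 also has parents S_1, S_3, S_8.
MB(S_5) = {S_1, S_2, S_3, S_6, S_7, S_8, S_11}.
Comparing with the claimed set, S_8 is missing.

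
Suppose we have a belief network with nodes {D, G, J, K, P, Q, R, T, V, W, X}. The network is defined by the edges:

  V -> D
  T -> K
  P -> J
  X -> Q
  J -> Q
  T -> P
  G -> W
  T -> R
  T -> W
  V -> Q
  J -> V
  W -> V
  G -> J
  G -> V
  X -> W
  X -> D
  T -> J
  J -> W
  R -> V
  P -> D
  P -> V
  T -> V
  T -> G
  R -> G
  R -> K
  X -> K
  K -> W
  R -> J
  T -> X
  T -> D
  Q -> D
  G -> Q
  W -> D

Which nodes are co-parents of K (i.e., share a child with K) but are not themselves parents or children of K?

{G, J}

Children of K: W.
  W also has parents G, J, T, X.
Excluding nodes already adjacent to K (R, T, W, X), the co-parent-only contribution is {G, J}.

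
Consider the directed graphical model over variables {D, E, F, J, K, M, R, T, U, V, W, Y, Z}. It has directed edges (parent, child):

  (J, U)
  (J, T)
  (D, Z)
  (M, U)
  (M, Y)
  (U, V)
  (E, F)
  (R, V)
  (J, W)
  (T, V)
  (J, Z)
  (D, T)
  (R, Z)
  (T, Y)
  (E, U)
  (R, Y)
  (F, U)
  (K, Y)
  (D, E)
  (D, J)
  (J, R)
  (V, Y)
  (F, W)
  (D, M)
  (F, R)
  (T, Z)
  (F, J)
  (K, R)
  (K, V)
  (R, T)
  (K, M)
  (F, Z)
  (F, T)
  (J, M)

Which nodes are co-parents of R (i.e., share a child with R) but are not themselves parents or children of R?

Children of R: T, V, Y, Z.
  T: D, F, J
  V: K, T, U
  Y: K, M, T, V
  Z: D, F, J, T
Excluding nodes already adjacent to R (F, J, K, T, V, Y, Z), the co-parent-only contribution is {D, M, U}.

{D, M, U}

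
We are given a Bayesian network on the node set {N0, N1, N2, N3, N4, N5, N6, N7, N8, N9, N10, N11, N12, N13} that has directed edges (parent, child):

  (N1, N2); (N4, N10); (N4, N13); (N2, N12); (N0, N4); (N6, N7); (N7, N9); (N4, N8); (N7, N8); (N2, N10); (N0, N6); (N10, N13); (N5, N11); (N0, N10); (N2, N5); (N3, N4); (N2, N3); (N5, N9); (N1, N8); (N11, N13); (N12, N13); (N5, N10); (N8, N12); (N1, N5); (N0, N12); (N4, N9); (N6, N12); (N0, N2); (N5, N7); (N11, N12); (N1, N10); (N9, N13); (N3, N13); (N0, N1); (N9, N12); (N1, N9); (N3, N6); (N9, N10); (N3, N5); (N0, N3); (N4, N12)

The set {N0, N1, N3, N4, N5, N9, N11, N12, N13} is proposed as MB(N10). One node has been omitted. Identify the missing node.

By definition, MB(N10) is built from N10's parents, N10's children, and the co-parents of N10.
Pa(N10) = {N0, N1, N2, N4, N5, N9}.
N10's children: N13.
Other parents of N10's children:
  N13: N3, N4, N9, N11, N12
MB(N10) = {N0, N1, N2, N3, N4, N5, N9, N11, N12, N13}.
Comparing with the claimed set, N2 is missing.

N2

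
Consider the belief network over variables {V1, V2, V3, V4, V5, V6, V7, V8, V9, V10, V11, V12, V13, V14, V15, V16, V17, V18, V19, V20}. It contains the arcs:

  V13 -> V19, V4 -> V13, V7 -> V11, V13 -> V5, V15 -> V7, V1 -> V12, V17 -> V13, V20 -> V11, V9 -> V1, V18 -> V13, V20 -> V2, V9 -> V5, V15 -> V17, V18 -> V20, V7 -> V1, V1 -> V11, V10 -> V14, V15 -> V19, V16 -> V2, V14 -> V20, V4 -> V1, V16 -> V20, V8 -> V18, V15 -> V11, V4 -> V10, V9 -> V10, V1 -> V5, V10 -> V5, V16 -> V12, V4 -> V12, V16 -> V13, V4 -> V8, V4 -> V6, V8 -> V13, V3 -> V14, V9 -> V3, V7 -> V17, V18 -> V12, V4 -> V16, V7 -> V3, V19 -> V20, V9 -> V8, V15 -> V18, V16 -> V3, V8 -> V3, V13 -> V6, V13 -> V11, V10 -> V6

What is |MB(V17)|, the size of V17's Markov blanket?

By definition, MB(V17) is built from V17's parents, V17's children, and the co-parents of V17.
Pa(V17) = {V7, V15}.
Ch(V17) = {V13}.
For each child, the remaining parents (spouses of V17):
  V13: V4, V8, V16, V18
MB(V17) = {V4, V7, V8, V13, V15, V16, V18}, which has 7 nodes.

7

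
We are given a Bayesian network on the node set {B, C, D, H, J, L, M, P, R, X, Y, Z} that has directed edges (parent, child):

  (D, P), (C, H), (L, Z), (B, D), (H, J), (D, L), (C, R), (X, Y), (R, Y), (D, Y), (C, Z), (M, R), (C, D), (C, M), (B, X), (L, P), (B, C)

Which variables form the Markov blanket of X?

{B, D, R, Y}

A node's Markov blanket = Pa ∪ Ch ∪ (parents of Ch other than the node itself).
Ch(X) = {Y}.
X's parents: B.
Co-parents of X (other parents of its children):
  Y: D, R
Taking the union gives {B, D, R, Y}.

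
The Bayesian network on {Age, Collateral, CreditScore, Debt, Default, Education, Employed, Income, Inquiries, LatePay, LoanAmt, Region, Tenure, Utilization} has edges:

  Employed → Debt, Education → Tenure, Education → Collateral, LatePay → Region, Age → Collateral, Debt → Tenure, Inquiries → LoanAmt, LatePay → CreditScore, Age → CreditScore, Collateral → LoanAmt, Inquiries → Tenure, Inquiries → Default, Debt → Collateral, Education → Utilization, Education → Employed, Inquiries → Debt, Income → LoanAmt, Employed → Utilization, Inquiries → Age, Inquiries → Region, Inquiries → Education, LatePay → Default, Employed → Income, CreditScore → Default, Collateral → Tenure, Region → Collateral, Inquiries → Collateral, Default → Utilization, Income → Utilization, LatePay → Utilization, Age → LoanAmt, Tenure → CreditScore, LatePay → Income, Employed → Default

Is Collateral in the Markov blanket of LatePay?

No

Pa(LatePay) = {}.
LatePay has children CreditScore, Default, Income, Region, Utilization.
Parents of each child, excluding LatePay:
  Region also has parent Inquiries.
  Income's other parent is Employed.
  CreditScore's other parents are Age, Tenure.
  Default also has parents CreditScore, Employed, Inquiries.
  Utilization's other parents are Default, Education, Employed, Income.
MB(LatePay) = {Age, CreditScore, Default, Education, Employed, Income, Inquiries, Region, Tenure, Utilization}; Collateral is not in this set.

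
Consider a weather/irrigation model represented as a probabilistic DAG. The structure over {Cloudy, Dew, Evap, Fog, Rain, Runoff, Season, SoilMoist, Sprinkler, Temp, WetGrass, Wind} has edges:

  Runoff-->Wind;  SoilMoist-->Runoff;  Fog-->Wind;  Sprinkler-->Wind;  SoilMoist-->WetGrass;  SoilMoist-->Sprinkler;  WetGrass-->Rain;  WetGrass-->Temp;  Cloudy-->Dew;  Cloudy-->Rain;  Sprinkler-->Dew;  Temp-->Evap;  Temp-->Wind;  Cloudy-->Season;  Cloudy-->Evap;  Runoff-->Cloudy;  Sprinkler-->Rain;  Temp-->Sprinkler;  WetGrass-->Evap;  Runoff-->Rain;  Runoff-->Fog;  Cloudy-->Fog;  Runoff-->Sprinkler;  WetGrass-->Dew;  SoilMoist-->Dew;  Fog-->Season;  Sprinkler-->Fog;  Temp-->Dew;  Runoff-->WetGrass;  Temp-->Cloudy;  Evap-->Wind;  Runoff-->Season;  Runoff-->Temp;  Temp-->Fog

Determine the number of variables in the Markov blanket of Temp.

Ch(Temp) = {Cloudy, Dew, Evap, Fog, Sprinkler, Wind}.
Temp has parents Runoff, WetGrass.
For each child, the remaining parents (spouses of Temp):
  Sprinkler: Runoff, SoilMoist
  Cloudy: Runoff
  Fog: Cloudy, Runoff, Sprinkler
  Evap: Cloudy, WetGrass
  Dew: Cloudy, SoilMoist, Sprinkler, WetGrass
  Wind: Evap, Fog, Runoff, Sprinkler
MB(Temp) = {Cloudy, Dew, Evap, Fog, Runoff, SoilMoist, Sprinkler, WetGrass, Wind}, which has 9 nodes.

9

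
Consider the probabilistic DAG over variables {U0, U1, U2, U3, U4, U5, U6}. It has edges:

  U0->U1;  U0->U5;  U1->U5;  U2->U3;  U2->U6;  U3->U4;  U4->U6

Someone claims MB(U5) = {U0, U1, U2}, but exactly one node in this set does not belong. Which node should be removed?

Recall MB(v) = parents ∪ children ∪ spouses, where spouses are the other parents of v's children.
Children of U5: none.
U5 has parents U0, U1.
U5 has no children, so there are no co-parents.
MB(U5) = {U0, U1}.
U2 is neither a parent, child, nor co-parent of U5, so it does not belong.

U2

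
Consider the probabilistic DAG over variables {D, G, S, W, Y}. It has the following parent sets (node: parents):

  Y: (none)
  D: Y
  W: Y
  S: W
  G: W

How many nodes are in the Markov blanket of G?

1

By definition, MB(G) is built from G's parents, G's children, and the co-parents of G.
Pa(G) = {W}.
G has no children.
G has no children, so there are no co-parents.
MB(G) = {W}, which has 1 node.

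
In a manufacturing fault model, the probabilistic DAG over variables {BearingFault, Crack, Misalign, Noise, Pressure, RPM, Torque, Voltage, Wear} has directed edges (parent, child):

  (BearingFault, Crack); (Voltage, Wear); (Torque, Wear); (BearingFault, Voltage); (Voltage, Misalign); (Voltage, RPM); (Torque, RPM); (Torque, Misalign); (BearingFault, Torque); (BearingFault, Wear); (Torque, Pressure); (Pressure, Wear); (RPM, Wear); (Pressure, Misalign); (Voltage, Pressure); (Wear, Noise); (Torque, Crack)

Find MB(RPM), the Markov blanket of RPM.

{BearingFault, Pressure, Torque, Voltage, Wear}

The Markov blanket of a node is its parents, its children, and the other parents of its children.
Pa(RPM) = {Torque, Voltage}.
RPM's children: Wear.
Co-parents of RPM (other parents of its children):
  Wear: BearingFault, Pressure, Torque, Voltage
Taking the union gives {BearingFault, Pressure, Torque, Voltage, Wear}.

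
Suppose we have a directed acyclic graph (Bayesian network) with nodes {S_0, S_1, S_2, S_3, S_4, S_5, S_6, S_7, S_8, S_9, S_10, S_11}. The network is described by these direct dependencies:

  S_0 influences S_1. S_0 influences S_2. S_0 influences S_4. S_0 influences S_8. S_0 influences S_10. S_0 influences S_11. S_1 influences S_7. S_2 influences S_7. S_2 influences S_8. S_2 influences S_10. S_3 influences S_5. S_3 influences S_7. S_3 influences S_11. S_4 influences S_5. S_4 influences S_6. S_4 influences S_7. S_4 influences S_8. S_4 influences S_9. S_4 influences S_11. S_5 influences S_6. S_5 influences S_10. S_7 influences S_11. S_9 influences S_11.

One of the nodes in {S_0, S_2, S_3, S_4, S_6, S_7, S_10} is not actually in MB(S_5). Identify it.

A node's Markov blanket = Pa ∪ Ch ∪ (parents of Ch other than the node itself).
Ch(S_5) = {S_6, S_10}.
S_5 has parents S_3, S_4.
For each child, the remaining parents (spouses of S_5):
  S_6's other parent is S_4.
  S_10 also has parents S_0, S_2.
MB(S_5) = {S_0, S_2, S_3, S_4, S_6, S_10}.
S_7 is neither a parent, child, nor co-parent of S_5, so it does not belong.

S_7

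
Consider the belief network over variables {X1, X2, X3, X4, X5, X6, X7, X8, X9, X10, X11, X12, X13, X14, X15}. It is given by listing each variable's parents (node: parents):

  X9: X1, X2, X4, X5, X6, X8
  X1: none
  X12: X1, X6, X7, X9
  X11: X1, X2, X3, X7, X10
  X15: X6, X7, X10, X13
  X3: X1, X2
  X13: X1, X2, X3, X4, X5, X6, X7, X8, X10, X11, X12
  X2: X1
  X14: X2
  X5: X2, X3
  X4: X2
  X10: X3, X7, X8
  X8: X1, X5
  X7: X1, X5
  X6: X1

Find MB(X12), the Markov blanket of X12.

{X1, X2, X3, X4, X5, X6, X7, X8, X9, X10, X11, X13}

Recall MB(v) = parents ∪ children ∪ spouses, where spouses are the other parents of v's children.
Pa(X12) = {X1, X6, X7, X9}.
X12's children: X13.
Other parents of X12's children:
  parents(X13) \ {X12} = {X1, X2, X3, X4, X5, X6, X7, X8, X10, X11}.
Union: {X1, X6, X7, X9} ∪ {X13} ∪ {X1, X2, X3, X4, X5, X6, X7, X8, X10, X11} = {X1, X2, X3, X4, X5, X6, X7, X8, X9, X10, X11, X13}.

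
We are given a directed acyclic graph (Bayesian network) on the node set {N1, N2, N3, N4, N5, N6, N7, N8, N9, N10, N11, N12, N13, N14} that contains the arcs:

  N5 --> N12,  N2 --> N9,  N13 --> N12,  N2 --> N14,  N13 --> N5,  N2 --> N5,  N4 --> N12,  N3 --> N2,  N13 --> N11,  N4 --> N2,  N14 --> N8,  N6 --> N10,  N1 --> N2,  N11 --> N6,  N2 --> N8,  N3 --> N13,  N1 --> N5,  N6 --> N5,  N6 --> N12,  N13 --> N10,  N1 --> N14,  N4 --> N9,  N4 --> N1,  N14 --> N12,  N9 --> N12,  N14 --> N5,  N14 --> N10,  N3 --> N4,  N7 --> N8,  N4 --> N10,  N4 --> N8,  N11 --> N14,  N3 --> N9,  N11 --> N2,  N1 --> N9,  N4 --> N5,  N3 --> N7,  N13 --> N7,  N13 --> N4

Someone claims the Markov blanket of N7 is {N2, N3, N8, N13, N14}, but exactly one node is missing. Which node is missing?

N4

By definition, MB(N7) is built from N7's parents, N7's children, and the co-parents of N7.
Parents of N7: N3, N13.
N7's children: N8.
Co-parents of N7 (other parents of its children):
  N8: N2, N4, N14
MB(N7) = {N2, N3, N4, N8, N13, N14}.
Comparing with the claimed set, N4 is missing.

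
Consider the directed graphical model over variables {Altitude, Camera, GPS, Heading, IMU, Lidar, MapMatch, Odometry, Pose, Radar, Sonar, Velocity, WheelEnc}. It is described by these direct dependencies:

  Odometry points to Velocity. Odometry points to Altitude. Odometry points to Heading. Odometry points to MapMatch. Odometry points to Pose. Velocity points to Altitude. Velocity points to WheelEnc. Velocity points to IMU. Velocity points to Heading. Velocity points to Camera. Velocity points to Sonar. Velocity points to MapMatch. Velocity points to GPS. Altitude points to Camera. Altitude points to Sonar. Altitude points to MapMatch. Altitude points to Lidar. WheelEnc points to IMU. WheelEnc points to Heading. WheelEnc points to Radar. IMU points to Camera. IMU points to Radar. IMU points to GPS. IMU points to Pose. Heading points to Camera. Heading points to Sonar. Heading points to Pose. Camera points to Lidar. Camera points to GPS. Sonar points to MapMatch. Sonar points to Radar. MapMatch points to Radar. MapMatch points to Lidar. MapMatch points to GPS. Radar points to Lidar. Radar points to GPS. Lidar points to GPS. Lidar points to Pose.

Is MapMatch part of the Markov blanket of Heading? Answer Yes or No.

No

Heading's parents: Odometry, Velocity, WheelEnc.
Children of Heading: Camera, Pose, Sonar.
For each child, the remaining parents (spouses of Heading):
  Camera also has parents Altitude, IMU, Velocity.
  Sonar's other parents are Altitude, Velocity.
  parents(Pose) \ {Heading} = {IMU, Lidar, Odometry}.
MB(Heading) = {Altitude, Camera, IMU, Lidar, Odometry, Pose, Sonar, Velocity, WheelEnc}; MapMatch is not in this set.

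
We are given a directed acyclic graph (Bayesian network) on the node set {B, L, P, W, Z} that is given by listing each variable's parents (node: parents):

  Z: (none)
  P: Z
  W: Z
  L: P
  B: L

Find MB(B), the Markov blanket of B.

{L}

B's children: none.
B's parents: L.
B has no children, so there are no co-parents.
Union: {L} ∪ {} ∪ {} = {L}.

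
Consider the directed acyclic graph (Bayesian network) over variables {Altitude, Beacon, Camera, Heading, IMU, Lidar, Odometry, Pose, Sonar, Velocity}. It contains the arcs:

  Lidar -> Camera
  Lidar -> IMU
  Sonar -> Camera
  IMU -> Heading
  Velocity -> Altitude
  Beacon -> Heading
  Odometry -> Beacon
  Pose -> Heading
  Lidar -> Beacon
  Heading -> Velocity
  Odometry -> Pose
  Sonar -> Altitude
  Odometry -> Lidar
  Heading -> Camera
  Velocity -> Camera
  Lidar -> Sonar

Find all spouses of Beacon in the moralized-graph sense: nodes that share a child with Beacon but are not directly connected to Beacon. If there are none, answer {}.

{IMU, Pose}

Children of Beacon: Heading.
  Heading: IMU, Pose
Excluding nodes already adjacent to Beacon (Heading, Lidar, Odometry), the co-parent-only contribution is {IMU, Pose}.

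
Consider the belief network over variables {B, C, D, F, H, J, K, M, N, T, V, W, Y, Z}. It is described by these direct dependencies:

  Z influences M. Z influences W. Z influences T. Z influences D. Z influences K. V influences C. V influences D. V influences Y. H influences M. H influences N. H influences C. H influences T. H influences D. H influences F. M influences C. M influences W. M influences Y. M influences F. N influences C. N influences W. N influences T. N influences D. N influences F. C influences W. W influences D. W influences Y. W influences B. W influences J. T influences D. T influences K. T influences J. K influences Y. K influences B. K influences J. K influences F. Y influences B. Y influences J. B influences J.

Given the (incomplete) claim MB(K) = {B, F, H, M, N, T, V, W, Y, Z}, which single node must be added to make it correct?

By definition, MB(K) is built from K's parents, K's children, and the co-parents of K.
Pa(K) = {T, Z}.
Children of K: B, F, J, Y.
Other parents of K's children:
  Y's other parents are M, V, W.
  parents(B) \ {K} = {W, Y}.
  J's other parents are B, T, W, Y.
  parents(F) \ {K} = {H, M, N}.
MB(K) = {B, F, H, J, M, N, T, V, W, Y, Z}.
Comparing with the claimed set, J is missing.

J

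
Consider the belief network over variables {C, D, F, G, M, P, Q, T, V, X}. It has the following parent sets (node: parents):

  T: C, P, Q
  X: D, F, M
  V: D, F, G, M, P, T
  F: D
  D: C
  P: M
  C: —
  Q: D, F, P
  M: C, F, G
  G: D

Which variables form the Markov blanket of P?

Recall MB(v) = parents ∪ children ∪ spouses, where spouses are the other parents of v's children.
P's children: Q, T, V.
P has parent M.
Parents of each child, excluding P:
  Q's other parents are D, F.
  T's other parents are C, Q.
  V also has parents D, F, G, M, T.
Taking the union gives {C, D, F, G, M, Q, T, V}.

{C, D, F, G, M, Q, T, V}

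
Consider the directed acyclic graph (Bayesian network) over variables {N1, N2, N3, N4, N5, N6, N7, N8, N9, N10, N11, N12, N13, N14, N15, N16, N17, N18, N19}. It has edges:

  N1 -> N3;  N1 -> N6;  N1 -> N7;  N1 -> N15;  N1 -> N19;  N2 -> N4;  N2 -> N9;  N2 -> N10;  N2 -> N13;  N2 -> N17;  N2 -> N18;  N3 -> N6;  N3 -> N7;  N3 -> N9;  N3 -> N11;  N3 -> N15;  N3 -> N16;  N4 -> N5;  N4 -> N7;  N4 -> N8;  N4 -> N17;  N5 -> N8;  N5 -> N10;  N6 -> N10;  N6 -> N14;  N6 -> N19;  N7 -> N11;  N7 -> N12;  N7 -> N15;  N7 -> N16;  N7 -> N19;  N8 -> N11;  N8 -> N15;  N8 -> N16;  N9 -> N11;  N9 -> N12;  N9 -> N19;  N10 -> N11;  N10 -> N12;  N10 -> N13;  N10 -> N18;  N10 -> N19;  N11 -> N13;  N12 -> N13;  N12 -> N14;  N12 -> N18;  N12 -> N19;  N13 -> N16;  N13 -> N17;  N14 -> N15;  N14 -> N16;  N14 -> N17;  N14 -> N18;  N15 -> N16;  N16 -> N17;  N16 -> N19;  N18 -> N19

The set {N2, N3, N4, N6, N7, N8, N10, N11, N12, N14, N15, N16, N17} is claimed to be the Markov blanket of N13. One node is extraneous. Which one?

N6

By definition, MB(N13) is built from N13's parents, N13's children, and the co-parents of N13.
N13 has children N16, N17.
Parents of N13: N2, N10, N11, N12.
Co-parents of N13 (other parents of its children):
  N16: N3, N7, N8, N14, N15
  N17: N2, N4, N14, N16
MB(N13) = {N2, N3, N4, N7, N8, N10, N11, N12, N14, N15, N16, N17}.
N6 is neither a parent, child, nor co-parent of N13, so it does not belong.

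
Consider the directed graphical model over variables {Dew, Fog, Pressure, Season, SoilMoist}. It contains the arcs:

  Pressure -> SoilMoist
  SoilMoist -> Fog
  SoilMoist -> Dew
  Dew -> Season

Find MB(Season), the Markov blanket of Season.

{Dew}

Pa(Season) = {Dew}.
Children of Season: none.
With no children, Season has no spouses; the co-parent set is empty.
So the Markov blanket of Season is {Dew}.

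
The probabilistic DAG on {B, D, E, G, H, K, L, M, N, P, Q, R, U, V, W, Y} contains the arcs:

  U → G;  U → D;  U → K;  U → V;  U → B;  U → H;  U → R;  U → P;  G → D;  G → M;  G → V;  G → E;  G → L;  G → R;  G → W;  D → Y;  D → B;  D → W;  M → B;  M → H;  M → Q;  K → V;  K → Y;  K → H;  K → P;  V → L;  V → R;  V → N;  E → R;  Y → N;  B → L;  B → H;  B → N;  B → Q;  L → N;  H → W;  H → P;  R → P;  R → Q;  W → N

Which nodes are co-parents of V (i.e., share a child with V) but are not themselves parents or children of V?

Children of V: L, N, R.
  L's other parents are B, G.
  R's other parents are E, G, U.
  N also has parents B, L, W, Y.
Excluding nodes already adjacent to V (G, K, L, N, R, U), the co-parent-only contribution is {B, E, W, Y}.

{B, E, W, Y}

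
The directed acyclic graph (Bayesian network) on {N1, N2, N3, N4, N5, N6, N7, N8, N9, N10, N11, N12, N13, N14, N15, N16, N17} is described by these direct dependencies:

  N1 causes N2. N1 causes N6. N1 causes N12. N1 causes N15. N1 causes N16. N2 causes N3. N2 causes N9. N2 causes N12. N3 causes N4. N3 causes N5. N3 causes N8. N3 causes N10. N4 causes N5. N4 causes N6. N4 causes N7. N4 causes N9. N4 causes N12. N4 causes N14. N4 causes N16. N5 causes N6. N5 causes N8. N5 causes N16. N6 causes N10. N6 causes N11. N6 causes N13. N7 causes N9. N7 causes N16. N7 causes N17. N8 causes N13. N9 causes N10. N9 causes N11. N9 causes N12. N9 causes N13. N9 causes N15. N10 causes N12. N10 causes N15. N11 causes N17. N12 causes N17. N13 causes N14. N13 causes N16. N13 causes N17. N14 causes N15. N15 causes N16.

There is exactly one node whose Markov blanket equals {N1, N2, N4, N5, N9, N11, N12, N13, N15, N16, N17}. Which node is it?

N7

The target node must have every member of {N1, N2, N4, N5, N9, N11, N12, N13, N15, N16, N17} as a parent, child, or co-parent, and no others.
Parents of N7: N4; children: N9, N16, N17; co-parents: N1, N2, N4, N5, N11, N12, N13, N15.
These exactly cover the given set, so the node is N7.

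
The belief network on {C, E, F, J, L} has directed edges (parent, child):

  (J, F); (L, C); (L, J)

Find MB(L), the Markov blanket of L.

Pa(L) = {}.
Children of L: C, J.
For each child, the remaining parents (spouses of L):
  C: —
  J: —
So the Markov blanket of L is {C, J}.

{C, J}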